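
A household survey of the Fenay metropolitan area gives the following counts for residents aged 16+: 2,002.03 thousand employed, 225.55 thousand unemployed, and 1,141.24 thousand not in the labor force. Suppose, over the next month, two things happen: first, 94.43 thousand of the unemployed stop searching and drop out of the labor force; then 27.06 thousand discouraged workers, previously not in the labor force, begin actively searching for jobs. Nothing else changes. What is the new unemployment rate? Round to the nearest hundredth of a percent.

New unemployment rate ≈ 7.32%.

Initially, labor force = 2,002.03 + 225.55 = 2,227.58 thousand, so u = 225.55/2,227.58 = 10.13%.
After the first change, unemployed and labor force both fall by 94.43 → E = 2,002.03, U = 131.12, labor force = 2,133.15 thousand.
After the second change, unemployed and labor force both rise by 27.06 → E = 2,002.03, U = 158.18, labor force = 2,160.21 thousand.
New unemployment rate = 158.18 / 2,160.21 = 7.32%.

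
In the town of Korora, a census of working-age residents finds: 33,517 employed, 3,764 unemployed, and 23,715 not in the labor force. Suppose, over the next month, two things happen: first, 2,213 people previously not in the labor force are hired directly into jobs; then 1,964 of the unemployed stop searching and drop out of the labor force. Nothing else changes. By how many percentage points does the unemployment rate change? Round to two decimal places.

The unemployment rate changes by −5.30 percentage points.

Initially, labor force = 33,517 + 3,764 = 37,281, so u = 3,764/37,281 = 10.10%.
After the first change, employed and labor force both rise by 2,213; unemployed unchanged → E = 35,730, U = 3,764, labor force = 39,494.
After the second change, unemployed and labor force both fall by 1,964 → E = 35,730, U = 1,800, labor force = 37,530.
New unemployment rate = 1,800 / 37,530 = 4.80%.
Change = 4.80% − 10.10% = −5.30 percentage points.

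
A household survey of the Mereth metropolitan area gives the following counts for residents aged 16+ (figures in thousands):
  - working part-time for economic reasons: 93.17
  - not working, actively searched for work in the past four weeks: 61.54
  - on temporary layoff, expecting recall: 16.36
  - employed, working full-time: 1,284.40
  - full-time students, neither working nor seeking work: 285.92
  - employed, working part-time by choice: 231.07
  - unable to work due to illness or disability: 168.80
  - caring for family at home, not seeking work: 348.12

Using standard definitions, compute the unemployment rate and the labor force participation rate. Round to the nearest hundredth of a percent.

Unemployment rate ≈ 4.62%; labor force participation rate ≈ 67.75%.

Employed = 93.17 + 1,284.40 + 231.07 = 1,608.64 thousand (anyone who worked, including part-time for economic reasons, counts as employed).
Unemployed = 61.54 + 16.36 = 77.90 thousand (jobless and actively searching, or on temporary layoff).
Labor force = 1,608.64 + 77.90 = 1,686.54 thousand.
Not in labor force = 285.92 + 168.80 + 348.12 = 802.84 thousand (those not working and not actively searching are outside the labor force).
Civilian working-age population = 1,686.54 + 802.84 = 2,489.38 thousand.
Unemployment rate = 77.90 / 1,686.54 = 4.62%.
Labor force participation rate = 1,686.54 / 2,489.38 = 67.75%.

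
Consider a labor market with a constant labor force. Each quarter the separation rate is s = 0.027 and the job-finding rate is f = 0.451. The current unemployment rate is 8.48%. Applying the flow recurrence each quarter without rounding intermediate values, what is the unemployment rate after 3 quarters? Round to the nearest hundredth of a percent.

Unemployment rate after three quarters ≈ 6.05%.

With a fixed labor force, u_{t+1} = u_t + s·(1−u_t) − f·u_t = u_t·(1−s−f) + s.
Here 1−s−f = 0.522 and s = 0.027.
u_1 = 0.084800 × 0.522 + 0.027 = 0.071266.
u_2 = 0.071266 × 0.522 + 0.027 = 0.064201.
u_3 = 0.064201 × 0.522 + 0.027 = 0.060513.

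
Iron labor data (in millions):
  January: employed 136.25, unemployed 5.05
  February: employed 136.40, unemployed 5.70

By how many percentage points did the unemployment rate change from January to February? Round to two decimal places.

The unemployment rate changed by +0.44 percentage points.

January: labor force = 136.25 + 5.05 = 141.30; u = 5.05/141.30 = 3.57%.
February: labor force = 136.40 + 5.70 = 142.10; u = 5.70/142.10 = 4.01%.
Change = 4.01% − 3.57% = +0.44 pp.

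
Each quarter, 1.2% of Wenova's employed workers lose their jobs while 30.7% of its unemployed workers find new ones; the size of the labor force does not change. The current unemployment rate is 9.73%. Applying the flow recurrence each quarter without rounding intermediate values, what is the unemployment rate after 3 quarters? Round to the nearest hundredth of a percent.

Unemployment rate after three quarters ≈ 5.65%.

With a fixed labor force, u_{t+1} = u_t + s·(1−u_t) − f·u_t = u_t·(1−s−f) + s.
Here 1−s−f = 0.681 and s = 0.012.
u_1 = 0.097300 × 0.681 + 0.012 = 0.078261.
u_2 = 0.078261 × 0.681 + 0.012 = 0.065296.
u_3 = 0.065296 × 0.681 + 0.012 = 0.056467.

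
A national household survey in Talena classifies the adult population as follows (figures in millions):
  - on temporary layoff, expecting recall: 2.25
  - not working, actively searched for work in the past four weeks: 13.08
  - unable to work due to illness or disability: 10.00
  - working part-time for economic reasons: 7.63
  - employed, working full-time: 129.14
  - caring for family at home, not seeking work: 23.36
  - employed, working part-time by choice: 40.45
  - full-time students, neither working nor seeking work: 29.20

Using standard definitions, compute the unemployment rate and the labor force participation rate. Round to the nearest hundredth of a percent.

Unemployment rate ≈ 7.96%; labor force participation rate ≈ 75.48%.

Employed = 7.63 + 129.14 + 40.45 = 177.22 million (anyone who worked, including part-time for economic reasons, counts as employed).
Unemployed = 2.25 + 13.08 = 15.33 million (jobless and actively searching, or on temporary layoff).
Labor force = 177.22 + 15.33 = 192.55 million.
Not in labor force = 10.00 + 23.36 + 29.20 = 62.56 million (those not working and not actively searching are outside the labor force).
Civilian working-age population = 192.55 + 62.56 = 255.11 million.
Unemployment rate = 15.33 / 192.55 = 7.96%.
Labor force participation rate = 192.55 / 255.11 = 75.48%.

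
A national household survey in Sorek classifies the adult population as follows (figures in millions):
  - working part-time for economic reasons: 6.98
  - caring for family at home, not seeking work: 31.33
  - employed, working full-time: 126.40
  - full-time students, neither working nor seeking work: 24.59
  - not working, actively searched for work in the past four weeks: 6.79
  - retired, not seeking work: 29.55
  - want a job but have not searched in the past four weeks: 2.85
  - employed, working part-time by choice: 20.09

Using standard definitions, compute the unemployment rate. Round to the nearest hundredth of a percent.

Unemployment rate ≈ 4.24%.

Employed = 6.98 + 126.40 + 20.09 = 153.47 million (anyone who worked, including part-time for economic reasons, counts as employed).
Unemployed = 6.79 million.
Labor force = 153.47 + 6.79 = 160.26 million.
Unemployment rate = 6.79 / 160.26 = 4.24%.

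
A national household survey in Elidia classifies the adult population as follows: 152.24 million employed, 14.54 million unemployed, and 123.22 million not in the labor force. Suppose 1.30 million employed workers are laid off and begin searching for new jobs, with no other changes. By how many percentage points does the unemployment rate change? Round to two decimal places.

The unemployment rate changes by +0.78 percentage points.

Initially, labor force = 152.24 + 14.54 = 166.78 million, so u = 14.54/166.78 = 8.72%.
After the change, employed falls and unemployed rises by 1.30; labor force unchanged → E = 150.94, U = 15.84, labor force = 166.78 million.
New unemployment rate = 15.84 / 166.78 = 9.50%.
Change = 9.50% − 8.72% = +0.78 percentage points.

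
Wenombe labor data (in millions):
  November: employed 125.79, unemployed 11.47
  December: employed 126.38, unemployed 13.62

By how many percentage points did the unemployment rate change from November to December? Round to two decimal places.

The unemployment rate changed by +1.37 percentage points.

November: labor force = 125.79 + 11.47 = 137.26; u = 11.47/137.26 = 8.36%.
December: labor force = 126.38 + 13.62 = 140.00; u = 13.62/140.00 = 9.73%.
Change = 9.73% − 8.36% = +1.37 pp.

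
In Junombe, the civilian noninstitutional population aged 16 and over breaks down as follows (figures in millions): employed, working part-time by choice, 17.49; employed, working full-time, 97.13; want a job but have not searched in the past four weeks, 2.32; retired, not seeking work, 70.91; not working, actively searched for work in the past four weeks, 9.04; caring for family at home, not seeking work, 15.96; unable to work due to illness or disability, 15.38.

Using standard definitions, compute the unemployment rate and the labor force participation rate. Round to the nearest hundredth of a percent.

Unemployment rate ≈ 7.31%; labor force participation rate ≈ 54.18%.

Employed = 17.49 + 97.13 = 114.62 million.
Unemployed = 9.04 million.
Labor force = 114.62 + 9.04 = 123.66 million.
Not in labor force = 2.32 + 70.91 + 15.96 + 15.38 = 104.57 million (those not working and not actively searching are outside the labor force — including those who want a job but have given up searching).
Civilian working-age population = 123.66 + 104.57 = 228.23 million.
Unemployment rate = 9.04 / 123.66 = 7.31%.
Labor force participation rate = 123.66 / 228.23 = 54.18%.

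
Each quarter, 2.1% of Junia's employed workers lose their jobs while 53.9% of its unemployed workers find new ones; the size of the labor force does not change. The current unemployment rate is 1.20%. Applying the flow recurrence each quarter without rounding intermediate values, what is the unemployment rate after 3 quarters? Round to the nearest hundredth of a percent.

With a fixed labor force, u_{t+1} = u_t + s·(1−u_t) − f·u_t = u_t·(1−s−f) + s.
Here 1−s−f = 0.440 and s = 0.021.
u_1 = 0.012000 × 0.440 + 0.021 = 0.026280.
u_2 = 0.026280 × 0.440 + 0.021 = 0.032563.
u_3 = 0.032563 × 0.440 + 0.021 = 0.035328.

Unemployment rate after three quarters ≈ 3.53%.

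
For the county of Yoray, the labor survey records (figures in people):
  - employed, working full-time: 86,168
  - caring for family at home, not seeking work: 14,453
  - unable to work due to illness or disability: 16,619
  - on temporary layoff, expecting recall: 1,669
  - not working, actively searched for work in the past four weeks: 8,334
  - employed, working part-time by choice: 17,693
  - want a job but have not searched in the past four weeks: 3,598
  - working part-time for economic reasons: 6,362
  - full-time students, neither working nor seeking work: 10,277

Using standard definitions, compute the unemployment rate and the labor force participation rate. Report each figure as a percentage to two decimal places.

Employed = 86,168 + 17,693 + 6,362 = 110,223 (anyone who worked, including part-time for economic reasons, counts as employed).
Unemployed = 1,669 + 8,334 = 10,003 (jobless and actively searching, or on temporary layoff).
Labor force = 110,223 + 10,003 = 120,226.
Not in labor force = 14,453 + 16,619 + 3,598 + 10,277 = 44,947 (those not working and not actively searching are outside the labor force — including those who want a job but have given up searching).
Civilian working-age population = 120,226 + 44,947 = 165,173.
Unemployment rate = 10,003 / 120,226 = 8.32%.
Labor force participation rate = 120,226 / 165,173 = 72.79%.

Unemployment rate ≈ 8.32%; labor force participation rate ≈ 72.79%.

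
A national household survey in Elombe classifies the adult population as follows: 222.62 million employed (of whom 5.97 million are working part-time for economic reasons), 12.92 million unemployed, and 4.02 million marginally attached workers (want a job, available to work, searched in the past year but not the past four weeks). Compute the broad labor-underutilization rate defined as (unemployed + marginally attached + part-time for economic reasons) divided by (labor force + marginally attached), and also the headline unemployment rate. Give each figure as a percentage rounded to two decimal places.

Broad underutilization rate ≈ 9.56%; headline unemployment rate ≈ 5.49%.

Labor force = 222.62 + 12.92 = 235.54 million.
Numerator = 12.92 + 4.02 + 5.97 = 22.91 million.
Denominator = 235.54 + 4.02 = 239.56 million.
Broad rate = 22.91 / 239.56 = 9.56%.
Headline unemployment rate = 12.92 / 235.54 = 5.49%.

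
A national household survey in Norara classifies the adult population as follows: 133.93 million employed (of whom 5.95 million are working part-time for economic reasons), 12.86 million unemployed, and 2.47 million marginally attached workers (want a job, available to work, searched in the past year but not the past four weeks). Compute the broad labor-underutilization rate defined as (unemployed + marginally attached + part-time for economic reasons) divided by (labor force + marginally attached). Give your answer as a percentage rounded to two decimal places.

Labor force = 133.93 + 12.86 = 146.79 million.
Numerator = 12.86 + 2.47 + 5.95 = 21.28 million.
Denominator = 146.79 + 2.47 = 149.26 million.
Broad rate = 21.28 / 149.26 = 14.26%.

Broad underutilization rate ≈ 14.26%.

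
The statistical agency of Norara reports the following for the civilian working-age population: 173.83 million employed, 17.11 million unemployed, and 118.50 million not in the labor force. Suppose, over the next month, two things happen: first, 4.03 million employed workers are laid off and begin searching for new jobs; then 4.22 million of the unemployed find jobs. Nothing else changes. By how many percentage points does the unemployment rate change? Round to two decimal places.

The unemployment rate changes by −0.10 percentage points.

Initially, labor force = 173.83 + 17.11 = 190.94 million, so u = 17.11/190.94 = 8.96%.
After the first change, employed falls and unemployed rises by 4.03; labor force unchanged → E = 169.80, U = 21.14, labor force = 190.94 million.
After the second change, unemployed falls and employed rises by 4.22; labor force unchanged → E = 174.02, U = 16.92, labor force = 190.94 million.
New unemployment rate = 16.92 / 190.94 = 8.86%.
Change = 8.86% − 8.96% = −0.10 percentage points.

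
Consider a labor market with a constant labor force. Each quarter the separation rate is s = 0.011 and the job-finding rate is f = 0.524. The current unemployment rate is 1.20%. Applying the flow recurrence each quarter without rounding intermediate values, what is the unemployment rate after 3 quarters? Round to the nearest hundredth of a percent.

With a fixed labor force, u_{t+1} = u_t + s·(1−u_t) − f·u_t = u_t·(1−s−f) + s.
Here 1−s−f = 0.465 and s = 0.011.
u_1 = 0.012000 × 0.465 + 0.011 = 0.016580.
u_2 = 0.016580 × 0.465 + 0.011 = 0.018710.
u_3 = 0.018710 × 0.465 + 0.011 = 0.019700.

Unemployment rate after three quarters ≈ 1.97%.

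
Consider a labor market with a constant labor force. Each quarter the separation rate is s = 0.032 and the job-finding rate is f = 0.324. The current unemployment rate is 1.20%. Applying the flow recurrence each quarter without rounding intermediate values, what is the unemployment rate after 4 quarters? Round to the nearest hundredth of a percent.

With a fixed labor force, u_{t+1} = u_t + s·(1−u_t) − f·u_t = u_t·(1−s−f) + s.
Here 1−s−f = 0.644 and s = 0.032.
u_1 = 0.012000 × 0.644 + 0.032 = 0.039728.
u_2 = 0.039728 × 0.644 + 0.032 = 0.057585.
u_3 = 0.057585 × 0.644 + 0.032 = 0.069085.
u_4 = 0.069085 × 0.644 + 0.032 = 0.076491.

Unemployment rate after four quarters ≈ 7.65%.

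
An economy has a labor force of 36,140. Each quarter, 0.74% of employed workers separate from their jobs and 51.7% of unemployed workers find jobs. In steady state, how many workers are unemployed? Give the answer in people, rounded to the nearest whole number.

Steady-state unemployment rate u* = s/(s+f) = 0.74/(0.74+51.7) = 0.014111.
Unemployed = u* × labor force = 0.014111 × 36,140 ≈ 510.

About 510 are unemployed in steady state.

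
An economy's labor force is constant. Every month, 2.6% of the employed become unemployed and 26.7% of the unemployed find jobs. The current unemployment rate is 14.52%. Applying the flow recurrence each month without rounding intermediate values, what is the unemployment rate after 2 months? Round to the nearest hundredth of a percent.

With a fixed labor force, u_{t+1} = u_t + s·(1−u_t) − f·u_t = u_t·(1−s−f) + s.
Here 1−s−f = 0.707 and s = 0.026.
u_1 = 0.145200 × 0.707 + 0.026 = 0.128656.
u_2 = 0.128656 × 0.707 + 0.026 = 0.116960.

Unemployment rate after two months ≈ 11.70%.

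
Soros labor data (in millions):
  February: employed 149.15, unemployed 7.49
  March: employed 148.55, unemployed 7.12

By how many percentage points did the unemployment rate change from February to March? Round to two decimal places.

The unemployment rate changed by −0.21 percentage points.

February: labor force = 149.15 + 7.49 = 156.64; u = 7.49/156.64 = 4.78%.
March: labor force = 148.55 + 7.12 = 155.67; u = 7.12/155.67 = 4.57%.
Change = 4.57% − 4.78% = −0.21 pp.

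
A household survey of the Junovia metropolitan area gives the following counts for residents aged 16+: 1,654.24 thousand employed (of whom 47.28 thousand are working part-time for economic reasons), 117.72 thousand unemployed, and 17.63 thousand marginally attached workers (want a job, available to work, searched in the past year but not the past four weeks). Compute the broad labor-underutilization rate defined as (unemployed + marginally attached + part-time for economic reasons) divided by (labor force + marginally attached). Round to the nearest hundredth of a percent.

Labor force = 1,654.24 + 117.72 = 1,771.96 thousand.
Numerator = 117.72 + 17.63 + 47.28 = 182.63 thousand.
Denominator = 1,771.96 + 17.63 = 1,789.59 thousand.
Broad rate = 182.63 / 1,789.59 = 10.21%.

Broad underutilization rate ≈ 10.21%.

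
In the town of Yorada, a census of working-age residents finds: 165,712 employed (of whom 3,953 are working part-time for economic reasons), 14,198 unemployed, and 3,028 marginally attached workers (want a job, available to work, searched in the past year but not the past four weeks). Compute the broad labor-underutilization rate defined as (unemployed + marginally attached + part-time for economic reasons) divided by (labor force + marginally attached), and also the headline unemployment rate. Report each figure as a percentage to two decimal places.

Labor force = 165,712 + 14,198 = 179,910.
Numerator = 14,198 + 3,028 + 3,953 = 21,179.
Denominator = 179,910 + 3,028 = 182,938.
Broad rate = 21,179 / 182,938 = 11.58%.
Headline unemployment rate = 14,198 / 179,910 = 7.89%.

Broad underutilization rate ≈ 11.58%; headline unemployment rate ≈ 7.89%.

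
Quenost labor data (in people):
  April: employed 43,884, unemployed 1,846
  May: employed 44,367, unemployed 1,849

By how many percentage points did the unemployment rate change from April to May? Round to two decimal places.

The unemployment rate changed by −0.04 percentage points.

April: labor force = 43,884 + 1,846 = 45,730; u = 1,846/45,730 = 4.04%.
May: labor force = 44,367 + 1,849 = 46,216; u = 1,849/46,216 = 4.00%.
Change = 4.00% − 4.04% = −0.04 pp.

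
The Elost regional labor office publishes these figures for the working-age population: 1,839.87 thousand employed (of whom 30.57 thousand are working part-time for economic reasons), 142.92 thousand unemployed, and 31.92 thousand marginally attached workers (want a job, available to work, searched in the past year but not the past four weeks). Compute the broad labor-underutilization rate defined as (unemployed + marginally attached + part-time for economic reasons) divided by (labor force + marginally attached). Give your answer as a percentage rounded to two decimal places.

Labor force = 1,839.87 + 142.92 = 1,982.79 thousand.
Numerator = 142.92 + 31.92 + 30.57 = 205.41 thousand.
Denominator = 1,982.79 + 31.92 = 2,014.71 thousand.
Broad rate = 205.41 / 2,014.71 = 10.20%.

Broad underutilization rate ≈ 10.20%.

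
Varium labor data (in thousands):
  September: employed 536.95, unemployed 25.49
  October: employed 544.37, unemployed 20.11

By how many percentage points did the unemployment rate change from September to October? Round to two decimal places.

September: labor force = 536.95 + 25.49 = 562.44; u = 25.49/562.44 = 4.53%.
October: labor force = 544.37 + 20.11 = 564.48; u = 20.11/564.48 = 3.56%.
Change = 3.56% − 4.53% = −0.97 pp.

The unemployment rate changed by −0.97 percentage points.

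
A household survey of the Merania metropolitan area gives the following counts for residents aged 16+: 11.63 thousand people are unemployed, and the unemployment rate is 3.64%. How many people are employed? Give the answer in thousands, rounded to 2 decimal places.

Labor force = U / u = 11.63 / 0.0364 ≈ 319.51 thousand.
Employed = labor force − unemployed = 319.51 − 11.63 = 307.88 thousand.

About 307.88 thousand are employed.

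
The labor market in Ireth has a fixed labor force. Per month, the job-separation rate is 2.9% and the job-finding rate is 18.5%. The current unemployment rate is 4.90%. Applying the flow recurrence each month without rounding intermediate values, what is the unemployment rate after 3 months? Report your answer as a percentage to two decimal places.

Unemployment rate after three months ≈ 9.35%.

With a fixed labor force, u_{t+1} = u_t + s·(1−u_t) − f·u_t = u_t·(1−s−f) + s.
Here 1−s−f = 0.786 and s = 0.029.
u_1 = 0.049000 × 0.786 + 0.029 = 0.067514.
u_2 = 0.067514 × 0.786 + 0.029 = 0.082066.
u_3 = 0.082066 × 0.786 + 0.029 = 0.093504.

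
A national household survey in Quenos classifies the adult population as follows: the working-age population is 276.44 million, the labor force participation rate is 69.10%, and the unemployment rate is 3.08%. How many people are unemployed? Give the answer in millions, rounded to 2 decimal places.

Labor force = 0.6910 × 276.44 = 191.02 million.
Unemployed = 0.0308 × 191.02 ≈ 5.88 million.

About 5.88 million are unemployed.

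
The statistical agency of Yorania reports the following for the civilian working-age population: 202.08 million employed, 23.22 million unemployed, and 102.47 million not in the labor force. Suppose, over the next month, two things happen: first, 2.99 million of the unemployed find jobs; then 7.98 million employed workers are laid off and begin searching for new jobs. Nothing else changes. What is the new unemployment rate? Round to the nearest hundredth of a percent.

New unemployment rate ≈ 12.52%.

Initially, labor force = 202.08 + 23.22 = 225.30 million, so u = 23.22/225.30 = 10.31%.
After the first change, unemployed falls and employed rises by 2.99; labor force unchanged → E = 205.07, U = 20.23, labor force = 225.30 million.
After the second change, employed falls and unemployed rises by 7.98; labor force unchanged → E = 197.09, U = 28.21, labor force = 225.30 million.
New unemployment rate = 28.21 / 225.30 = 12.52%.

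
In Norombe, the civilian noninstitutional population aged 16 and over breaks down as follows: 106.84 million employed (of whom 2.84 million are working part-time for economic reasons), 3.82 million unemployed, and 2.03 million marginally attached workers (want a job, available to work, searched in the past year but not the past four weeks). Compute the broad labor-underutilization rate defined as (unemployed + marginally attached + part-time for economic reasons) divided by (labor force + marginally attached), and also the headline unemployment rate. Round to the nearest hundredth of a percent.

Broad underutilization rate ≈ 7.71%; headline unemployment rate ≈ 3.45%.

Labor force = 106.84 + 3.82 = 110.66 million.
Numerator = 3.82 + 2.03 + 2.84 = 8.69 million.
Denominator = 110.66 + 2.03 = 112.69 million.
Broad rate = 8.69 / 112.69 = 7.71%.
Headline unemployment rate = 3.82 / 110.66 = 3.45%.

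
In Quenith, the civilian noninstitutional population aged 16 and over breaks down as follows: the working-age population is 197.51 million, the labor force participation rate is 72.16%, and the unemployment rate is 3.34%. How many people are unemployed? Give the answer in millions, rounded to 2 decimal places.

Labor force = 0.7216 × 197.51 = 142.52 million.
Unemployed = 0.0334 × 142.52 ≈ 4.76 million.

About 4.76 million are unemployed.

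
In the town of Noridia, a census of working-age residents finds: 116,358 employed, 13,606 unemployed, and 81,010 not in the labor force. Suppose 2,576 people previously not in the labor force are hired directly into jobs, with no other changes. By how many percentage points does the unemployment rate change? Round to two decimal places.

The unemployment rate changes by −0.20 percentage points.

Initially, labor force = 116,358 + 13,606 = 129,964, so u = 13,606/129,964 = 10.47%.
After the change, employed and labor force both rise by 2,576; unemployed unchanged → E = 118,934, U = 13,606, labor force = 132,540.
New unemployment rate = 13,606 / 132,540 = 10.27%.
Change = 10.27% − 10.47% = −0.20 percentage points.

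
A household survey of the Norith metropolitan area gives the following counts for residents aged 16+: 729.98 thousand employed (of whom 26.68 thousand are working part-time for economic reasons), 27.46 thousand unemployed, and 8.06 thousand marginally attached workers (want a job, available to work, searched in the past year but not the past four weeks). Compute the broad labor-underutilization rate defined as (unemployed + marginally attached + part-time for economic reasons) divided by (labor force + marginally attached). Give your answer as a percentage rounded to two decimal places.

Labor force = 729.98 + 27.46 = 757.44 thousand.
Numerator = 27.46 + 8.06 + 26.68 = 62.20 thousand.
Denominator = 757.44 + 8.06 = 765.50 thousand.
Broad rate = 62.20 / 765.50 = 8.13%.

Broad underutilization rate ≈ 8.13%.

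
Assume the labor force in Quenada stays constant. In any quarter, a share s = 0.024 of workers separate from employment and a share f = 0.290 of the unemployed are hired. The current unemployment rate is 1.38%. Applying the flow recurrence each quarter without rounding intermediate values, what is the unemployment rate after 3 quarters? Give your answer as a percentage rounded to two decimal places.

Unemployment rate after three quarters ≈ 5.62%.

With a fixed labor force, u_{t+1} = u_t + s·(1−u_t) − f·u_t = u_t·(1−s−f) + s.
Here 1−s−f = 0.686 and s = 0.024.
u_1 = 0.013800 × 0.686 + 0.024 = 0.033467.
u_2 = 0.033467 × 0.686 + 0.024 = 0.046958.
u_3 = 0.046958 × 0.686 + 0.024 = 0.056213.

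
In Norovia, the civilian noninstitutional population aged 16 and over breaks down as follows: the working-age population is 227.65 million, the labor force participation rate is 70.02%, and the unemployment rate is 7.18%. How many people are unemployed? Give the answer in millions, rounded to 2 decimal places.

About 11.44 million are unemployed.

Labor force = 0.7002 × 227.65 = 159.40 million.
Unemployed = 0.0718 × 159.40 ≈ 11.44 million.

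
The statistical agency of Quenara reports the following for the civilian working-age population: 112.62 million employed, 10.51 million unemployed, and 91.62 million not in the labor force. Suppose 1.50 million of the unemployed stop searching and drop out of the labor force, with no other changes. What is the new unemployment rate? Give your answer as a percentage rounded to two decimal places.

New unemployment rate ≈ 7.41%.

Initially, labor force = 112.62 + 10.51 = 123.13 million, so u = 10.51/123.13 = 8.54%.
After the change, unemployed and labor force both fall by 1.50 → E = 112.62, U = 9.01, labor force = 121.63 million.
New unemployment rate = 9.01 / 121.63 = 7.41%.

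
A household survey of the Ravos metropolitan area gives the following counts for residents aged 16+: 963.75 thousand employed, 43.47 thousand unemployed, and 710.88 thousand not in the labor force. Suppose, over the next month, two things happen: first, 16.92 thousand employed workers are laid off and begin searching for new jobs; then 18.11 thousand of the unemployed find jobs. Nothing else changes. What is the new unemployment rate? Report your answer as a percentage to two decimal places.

Initially, labor force = 963.75 + 43.47 = 1,007.22 thousand, so u = 43.47/1,007.22 = 4.32%.
After the first change, employed falls and unemployed rises by 16.92; labor force unchanged → E = 946.83, U = 60.39, labor force = 1,007.22 thousand.
After the second change, unemployed falls and employed rises by 18.11; labor force unchanged → E = 964.94, U = 42.28, labor force = 1,007.22 thousand.
New unemployment rate = 42.28 / 1,007.22 = 4.20%.

New unemployment rate ≈ 4.20%.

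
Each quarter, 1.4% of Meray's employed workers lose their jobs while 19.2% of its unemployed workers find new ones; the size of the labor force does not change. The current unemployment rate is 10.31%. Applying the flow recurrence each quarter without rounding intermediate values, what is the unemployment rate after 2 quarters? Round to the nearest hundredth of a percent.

Unemployment rate after two quarters ≈ 9.01%.

With a fixed labor force, u_{t+1} = u_t + s·(1−u_t) − f·u_t = u_t·(1−s−f) + s.
Here 1−s−f = 0.794 and s = 0.014.
u_1 = 0.103100 × 0.794 + 0.014 = 0.095861.
u_2 = 0.095861 × 0.794 + 0.014 = 0.090114.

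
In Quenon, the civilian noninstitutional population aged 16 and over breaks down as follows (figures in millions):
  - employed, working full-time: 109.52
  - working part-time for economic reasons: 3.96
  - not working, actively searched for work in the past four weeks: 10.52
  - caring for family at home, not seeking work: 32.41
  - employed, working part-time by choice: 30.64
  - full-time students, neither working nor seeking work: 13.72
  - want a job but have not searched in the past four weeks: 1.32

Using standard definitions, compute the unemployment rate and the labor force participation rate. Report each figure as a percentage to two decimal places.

Unemployment rate ≈ 6.80%; labor force participation rate ≈ 76.52%.

Employed = 109.52 + 3.96 + 30.64 = 144.12 million (anyone who worked, including part-time for economic reasons, counts as employed).
Unemployed = 10.52 million.
Labor force = 144.12 + 10.52 = 154.64 million.
Not in labor force = 32.41 + 13.72 + 1.32 = 47.45 million (those not working and not actively searching are outside the labor force — including those who want a job but have given up searching).
Civilian working-age population = 154.64 + 47.45 = 202.09 million.
Unemployment rate = 10.52 / 154.64 = 6.80%.
Labor force participation rate = 154.64 / 202.09 = 76.52%.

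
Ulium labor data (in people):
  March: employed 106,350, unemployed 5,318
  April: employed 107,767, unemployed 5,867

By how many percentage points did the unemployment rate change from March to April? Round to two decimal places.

March: labor force = 106,350 + 5,318 = 111,668; u = 5,318/111,668 = 4.76%.
April: labor force = 107,767 + 5,867 = 113,634; u = 5,867/113,634 = 5.16%.
Change = 5.16% − 4.76% = +0.40 pp.

The unemployment rate changed by +0.40 percentage points.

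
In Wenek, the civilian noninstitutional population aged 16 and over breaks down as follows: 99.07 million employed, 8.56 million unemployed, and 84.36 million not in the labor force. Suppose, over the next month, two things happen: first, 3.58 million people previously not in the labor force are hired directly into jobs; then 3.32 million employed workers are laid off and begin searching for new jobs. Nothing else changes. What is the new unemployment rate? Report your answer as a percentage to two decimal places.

New unemployment rate ≈ 10.68%.

Initially, labor force = 99.07 + 8.56 = 107.63 million, so u = 8.56/107.63 = 7.95%.
After the first change, employed and labor force both rise by 3.58; unemployed unchanged → E = 102.65, U = 8.56, labor force = 111.21 million.
After the second change, employed falls and unemployed rises by 3.32; labor force unchanged → E = 99.33, U = 11.88, labor force = 111.21 million.
New unemployment rate = 11.88 / 111.21 = 10.68%.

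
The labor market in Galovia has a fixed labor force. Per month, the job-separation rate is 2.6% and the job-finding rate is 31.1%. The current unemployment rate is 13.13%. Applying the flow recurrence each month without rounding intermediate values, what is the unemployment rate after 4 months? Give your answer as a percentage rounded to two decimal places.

With a fixed labor force, u_{t+1} = u_t + s·(1−u_t) − f·u_t = u_t·(1−s−f) + s.
Here 1−s−f = 0.663 and s = 0.026.
u_1 = 0.131300 × 0.663 + 0.026 = 0.113052.
u_2 = 0.113052 × 0.663 + 0.026 = 0.100953.
u_3 = 0.100953 × 0.663 + 0.026 = 0.092932.
u_4 = 0.092932 × 0.663 + 0.026 = 0.087614.

Unemployment rate after four months ≈ 8.76%.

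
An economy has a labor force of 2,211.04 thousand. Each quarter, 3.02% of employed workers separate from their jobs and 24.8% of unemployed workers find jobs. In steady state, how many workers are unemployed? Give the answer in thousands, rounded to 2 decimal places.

Steady-state unemployment rate u* = s/(s+f) = 3.02/(3.02+24.8) = 0.108555.
Unemployed = u* × labor force = 0.108555 × 2,211.04 ≈ 240.02 thousand.

About 240.02 thousand are unemployed in steady state.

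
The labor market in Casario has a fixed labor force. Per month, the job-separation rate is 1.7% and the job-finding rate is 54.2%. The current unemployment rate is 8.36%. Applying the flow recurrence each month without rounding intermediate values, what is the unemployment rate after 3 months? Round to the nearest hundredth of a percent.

With a fixed labor force, u_{t+1} = u_t + s·(1−u_t) − f·u_t = u_t·(1−s−f) + s.
Here 1−s−f = 0.441 and s = 0.017.
u_1 = 0.083600 × 0.441 + 0.017 = 0.053868.
u_2 = 0.053868 × 0.441 + 0.017 = 0.040756.
u_3 = 0.040756 × 0.441 + 0.017 = 0.034973.

Unemployment rate after three months ≈ 3.50%.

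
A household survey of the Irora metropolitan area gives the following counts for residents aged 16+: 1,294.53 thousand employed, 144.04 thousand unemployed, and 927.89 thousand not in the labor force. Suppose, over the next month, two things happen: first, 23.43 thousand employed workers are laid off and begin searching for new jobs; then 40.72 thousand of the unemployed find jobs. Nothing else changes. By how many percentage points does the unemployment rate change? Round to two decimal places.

The unemployment rate changes by −1.20 percentage points.

Initially, labor force = 1,294.53 + 144.04 = 1,438.57 thousand, so u = 144.04/1,438.57 = 10.01%.
After the first change, employed falls and unemployed rises by 23.43; labor force unchanged → E = 1,271.10, U = 167.47, labor force = 1,438.57 thousand.
After the second change, unemployed falls and employed rises by 40.72; labor force unchanged → E = 1,311.82, U = 126.75, labor force = 1,438.57 thousand.
New unemployment rate = 126.75 / 1,438.57 = 8.81%.
Change = 8.81% − 10.01% = −1.20 percentage points.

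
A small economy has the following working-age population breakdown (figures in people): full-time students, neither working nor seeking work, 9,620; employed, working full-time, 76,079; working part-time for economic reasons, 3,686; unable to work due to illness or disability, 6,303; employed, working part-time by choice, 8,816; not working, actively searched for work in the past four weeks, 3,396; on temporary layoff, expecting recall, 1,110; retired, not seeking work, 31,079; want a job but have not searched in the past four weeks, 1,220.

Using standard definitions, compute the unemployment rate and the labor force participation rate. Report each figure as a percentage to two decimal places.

Employed = 76,079 + 3,686 + 8,816 = 88,581 (anyone who worked, including part-time for economic reasons, counts as employed).
Unemployed = 3,396 + 1,110 = 4,506 (jobless and actively searching, or on temporary layoff).
Labor force = 88,581 + 4,506 = 93,087.
Not in labor force = 9,620 + 6,303 + 31,079 + 1,220 = 48,222 (those not working and not actively searching are outside the labor force — including those who want a job but have given up searching).
Civilian working-age population = 93,087 + 48,222 = 141,309.
Unemployment rate = 4,506 / 93,087 = 4.84%.
Labor force participation rate = 93,087 / 141,309 = 65.87%.

Unemployment rate ≈ 4.84%; labor force participation rate ≈ 65.87%.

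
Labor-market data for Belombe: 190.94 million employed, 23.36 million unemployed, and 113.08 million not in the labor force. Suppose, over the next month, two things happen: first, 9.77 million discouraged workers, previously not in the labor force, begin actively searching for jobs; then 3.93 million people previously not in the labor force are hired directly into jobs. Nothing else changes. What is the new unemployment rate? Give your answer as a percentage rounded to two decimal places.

New unemployment rate ≈ 14.53%.

Initially, labor force = 190.94 + 23.36 = 214.30 million, so u = 23.36/214.30 = 10.90%.
After the first change, unemployed and labor force both rise by 9.77 → E = 190.94, U = 33.13, labor force = 224.07 million.
After the second change, employed and labor force both rise by 3.93; unemployed unchanged → E = 194.87, U = 33.13, labor force = 228.00 million.
New unemployment rate = 33.13 / 228.00 = 14.53%.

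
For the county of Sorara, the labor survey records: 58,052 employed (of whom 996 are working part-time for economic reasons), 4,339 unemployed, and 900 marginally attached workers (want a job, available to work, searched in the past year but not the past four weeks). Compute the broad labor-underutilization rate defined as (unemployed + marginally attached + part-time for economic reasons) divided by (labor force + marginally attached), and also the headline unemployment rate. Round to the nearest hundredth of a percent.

Broad underutilization rate ≈ 9.85%; headline unemployment rate ≈ 6.95%.

Labor force = 58,052 + 4,339 = 62,391.
Numerator = 4,339 + 900 + 996 = 6,235.
Denominator = 62,391 + 900 = 63,291.
Broad rate = 6,235 / 63,291 = 9.85%.
Headline unemployment rate = 4,339 / 62,391 = 6.95%.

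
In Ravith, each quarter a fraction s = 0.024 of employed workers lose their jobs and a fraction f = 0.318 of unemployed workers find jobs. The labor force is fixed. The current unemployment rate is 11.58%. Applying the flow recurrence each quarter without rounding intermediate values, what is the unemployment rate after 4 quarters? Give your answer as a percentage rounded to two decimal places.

With a fixed labor force, u_{t+1} = u_t + s·(1−u_t) − f·u_t = u_t·(1−s−f) + s.
Here 1−s−f = 0.658 and s = 0.024.
u_1 = 0.115800 × 0.658 + 0.024 = 0.100196.
u_2 = 0.100196 × 0.658 + 0.024 = 0.089929.
u_3 = 0.089929 × 0.658 + 0.024 = 0.083173.
u_4 = 0.083173 × 0.658 + 0.024 = 0.078728.

Unemployment rate after four quarters ≈ 7.87%.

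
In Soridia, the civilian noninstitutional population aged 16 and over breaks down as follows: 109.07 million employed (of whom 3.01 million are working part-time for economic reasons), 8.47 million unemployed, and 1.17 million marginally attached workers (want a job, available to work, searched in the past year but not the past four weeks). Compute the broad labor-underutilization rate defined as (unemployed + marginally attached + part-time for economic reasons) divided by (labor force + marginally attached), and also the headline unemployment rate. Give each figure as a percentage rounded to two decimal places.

Labor force = 109.07 + 8.47 = 117.54 million.
Numerator = 8.47 + 1.17 + 3.01 = 12.65 million.
Denominator = 117.54 + 1.17 = 118.71 million.
Broad rate = 12.65 / 118.71 = 10.66%.
Headline unemployment rate = 8.47 / 117.54 = 7.21%.

Broad underutilization rate ≈ 10.66%; headline unemployment rate ≈ 7.21%.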